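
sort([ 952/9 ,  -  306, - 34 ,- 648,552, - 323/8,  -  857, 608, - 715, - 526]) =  [  -  857, - 715, - 648, - 526,-306 ,-323/8,-34, 952/9,552 , 608]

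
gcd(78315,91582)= 1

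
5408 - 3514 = 1894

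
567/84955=567/84955 = 0.01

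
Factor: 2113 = 2113^1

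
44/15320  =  11/3830 = 0.00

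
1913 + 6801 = 8714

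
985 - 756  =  229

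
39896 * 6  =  239376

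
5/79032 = 5/79032 = 0.00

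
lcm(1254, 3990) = 43890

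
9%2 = 1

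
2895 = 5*579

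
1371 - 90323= - 88952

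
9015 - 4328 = 4687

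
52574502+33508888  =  86083390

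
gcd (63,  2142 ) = 63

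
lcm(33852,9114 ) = 236964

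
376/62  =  188/31 = 6.06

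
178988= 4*44747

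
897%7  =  1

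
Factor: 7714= 2^1*7^1*19^1*29^1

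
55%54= 1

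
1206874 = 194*6221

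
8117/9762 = 8117/9762= 0.83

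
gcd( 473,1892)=473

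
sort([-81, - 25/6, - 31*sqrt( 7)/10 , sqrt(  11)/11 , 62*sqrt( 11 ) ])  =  [ - 81, - 31*sqrt( 7)/10 , -25/6,sqrt( 11)/11,62*sqrt( 11)]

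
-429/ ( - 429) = 1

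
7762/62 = 125 + 6/31 = 125.19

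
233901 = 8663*27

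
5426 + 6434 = 11860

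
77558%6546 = 5552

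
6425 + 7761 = 14186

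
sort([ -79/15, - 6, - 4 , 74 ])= [ - 6 , - 79/15, - 4, 74]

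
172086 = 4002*43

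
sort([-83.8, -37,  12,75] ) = [ - 83.8,-37 , 12,75 ] 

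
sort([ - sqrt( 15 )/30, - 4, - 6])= [ - 6 ,  -  4, - sqrt( 15) /30 ]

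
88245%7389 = 6966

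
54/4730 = 27/2365 = 0.01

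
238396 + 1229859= 1468255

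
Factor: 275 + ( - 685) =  -410= - 2^1*5^1* 41^1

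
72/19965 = 24/6655   =  0.00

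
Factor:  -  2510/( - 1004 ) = 2^( -1)*5^1 = 5/2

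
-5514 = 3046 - 8560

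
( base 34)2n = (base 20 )4B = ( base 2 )1011011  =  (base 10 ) 91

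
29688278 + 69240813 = 98929091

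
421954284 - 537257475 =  - 115303191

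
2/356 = 1/178  =  0.01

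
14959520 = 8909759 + 6049761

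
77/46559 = 77/46559 = 0.00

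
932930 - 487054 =445876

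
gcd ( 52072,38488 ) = 2264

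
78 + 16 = 94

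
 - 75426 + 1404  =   - 74022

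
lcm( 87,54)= 1566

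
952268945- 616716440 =335552505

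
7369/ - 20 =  - 369 + 11/20 = - 368.45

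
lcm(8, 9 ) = 72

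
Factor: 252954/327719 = 2^1*3^2*7^(-1)*13^1*23^1*47^1*46817^( - 1 ) 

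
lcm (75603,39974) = 3477738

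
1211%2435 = 1211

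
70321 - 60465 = 9856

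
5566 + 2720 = 8286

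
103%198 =103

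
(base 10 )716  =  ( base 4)23030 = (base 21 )1d2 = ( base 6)3152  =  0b1011001100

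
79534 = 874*91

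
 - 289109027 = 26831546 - 315940573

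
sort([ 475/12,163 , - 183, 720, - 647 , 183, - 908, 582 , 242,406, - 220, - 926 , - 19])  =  [ - 926, - 908, - 647 , - 220,-183,  -  19, 475/12 , 163, 183 , 242,406 , 582, 720]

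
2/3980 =1/1990 = 0.00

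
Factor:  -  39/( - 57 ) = 13^1*  19^(-1 ) = 13/19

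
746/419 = 1 + 327/419= 1.78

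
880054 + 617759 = 1497813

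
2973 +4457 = 7430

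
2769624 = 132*20982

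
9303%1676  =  923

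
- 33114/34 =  - 16557/17=   - 973.94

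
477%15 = 12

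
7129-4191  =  2938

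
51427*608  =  31267616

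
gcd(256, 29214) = 2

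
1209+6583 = 7792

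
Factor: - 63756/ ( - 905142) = 2^1*3^1*11^1*937^( - 1) = 66/937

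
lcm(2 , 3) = 6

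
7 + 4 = 11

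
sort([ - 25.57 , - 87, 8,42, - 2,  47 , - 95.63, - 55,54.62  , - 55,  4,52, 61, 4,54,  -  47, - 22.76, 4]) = [ - 95.63, - 87, - 55, - 55, - 47,  -  25.57, - 22.76, - 2, 4,4,  4,8 , 42, 47,  52,54, 54.62,  61]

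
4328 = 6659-2331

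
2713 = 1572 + 1141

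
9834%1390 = 104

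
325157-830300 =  - 505143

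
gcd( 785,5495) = 785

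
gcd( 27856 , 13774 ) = 2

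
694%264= 166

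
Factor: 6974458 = 2^1*3487229^1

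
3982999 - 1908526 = 2074473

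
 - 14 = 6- 20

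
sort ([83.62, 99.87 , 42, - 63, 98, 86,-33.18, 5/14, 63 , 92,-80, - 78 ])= [ - 80,-78, - 63,-33.18,5/14, 42,63, 83.62, 86 , 92, 98,  99.87] 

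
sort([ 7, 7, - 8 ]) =[ - 8, 7, 7]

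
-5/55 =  - 1/11  =  - 0.09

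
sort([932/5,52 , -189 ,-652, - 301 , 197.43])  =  [-652 ,-301,- 189, 52,932/5, 197.43 ]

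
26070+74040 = 100110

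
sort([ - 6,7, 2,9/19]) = [ - 6,9/19,2, 7]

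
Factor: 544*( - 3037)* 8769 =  - 2^5*3^1*17^1*37^1 * 79^1*3037^1 = - 14487510432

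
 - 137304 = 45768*( - 3 )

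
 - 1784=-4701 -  - 2917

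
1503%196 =131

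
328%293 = 35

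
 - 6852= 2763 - 9615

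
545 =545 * 1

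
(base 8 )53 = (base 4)223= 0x2B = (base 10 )43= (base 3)1121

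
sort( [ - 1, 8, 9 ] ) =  [  -  1,  8,9 ] 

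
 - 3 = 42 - 45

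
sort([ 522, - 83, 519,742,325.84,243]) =[  -  83,243, 325.84,519, 522,742 ]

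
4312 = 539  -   - 3773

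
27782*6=166692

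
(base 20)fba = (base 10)6230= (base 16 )1856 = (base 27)8ek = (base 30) 6RK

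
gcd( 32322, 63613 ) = 1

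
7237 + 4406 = 11643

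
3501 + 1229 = 4730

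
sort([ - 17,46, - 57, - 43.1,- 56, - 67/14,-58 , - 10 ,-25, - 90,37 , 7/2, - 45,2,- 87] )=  [  -  90,  -  87 , - 58, - 57 ,  -  56,  -  45, - 43.1,- 25, - 17,- 10, - 67/14, 2,7/2,37,46 ] 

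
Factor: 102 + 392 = 494 = 2^1*13^1*19^1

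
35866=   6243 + 29623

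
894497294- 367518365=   526978929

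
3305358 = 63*52466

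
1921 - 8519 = - 6598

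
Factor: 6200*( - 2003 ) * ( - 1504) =18677574400 = 2^8 * 5^2 * 31^1*47^1*2003^1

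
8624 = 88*98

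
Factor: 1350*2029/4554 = 152175/253  =  3^1*5^2*11^( - 1)*23^( - 1 )*2029^1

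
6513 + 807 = 7320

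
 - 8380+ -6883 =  - 15263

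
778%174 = 82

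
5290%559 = 259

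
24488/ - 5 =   -  24488/5 = - 4897.60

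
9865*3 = 29595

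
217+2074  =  2291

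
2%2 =0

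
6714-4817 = 1897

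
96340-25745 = 70595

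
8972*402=3606744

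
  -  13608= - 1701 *8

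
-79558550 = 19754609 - 99313159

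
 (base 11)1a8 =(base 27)8N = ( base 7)461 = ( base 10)239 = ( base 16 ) ef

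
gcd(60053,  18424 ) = 7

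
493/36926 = 493/36926 = 0.01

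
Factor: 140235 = 3^1*5^1*9349^1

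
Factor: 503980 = 2^2*5^1*113^1 * 223^1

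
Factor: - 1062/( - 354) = 3^1 =3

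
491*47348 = 23247868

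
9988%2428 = 276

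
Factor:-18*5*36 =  - 2^3 * 3^4*5^1 = - 3240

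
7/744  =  7/744 = 0.01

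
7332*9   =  65988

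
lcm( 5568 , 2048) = 178176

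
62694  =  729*86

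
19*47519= 902861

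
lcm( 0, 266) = 0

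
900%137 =78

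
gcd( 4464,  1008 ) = 144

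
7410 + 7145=14555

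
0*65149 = 0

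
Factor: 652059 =3^2* 53^1*1367^1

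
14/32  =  7/16 = 0.44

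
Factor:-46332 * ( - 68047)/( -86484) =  - 3^3*7^1 * 11^1*13^1*7207^( - 1) * 9721^1 = - 262729467/7207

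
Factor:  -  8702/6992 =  - 2^( - 3)*23^ (- 1)*229^1 = - 229/184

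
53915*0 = 0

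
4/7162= 2/3581 = 0.00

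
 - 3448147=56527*( - 61)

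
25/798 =25/798=0.03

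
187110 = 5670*33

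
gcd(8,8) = 8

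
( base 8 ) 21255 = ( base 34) 7n3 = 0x22AD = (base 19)15b4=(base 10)8877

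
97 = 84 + 13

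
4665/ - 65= - 72 + 3/13 = - 71.77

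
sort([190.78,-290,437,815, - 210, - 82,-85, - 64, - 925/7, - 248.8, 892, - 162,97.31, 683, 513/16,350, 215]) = [ - 290,-248.8, - 210,-162, - 925/7, - 85, - 82 , - 64 , 513/16, 97.31, 190.78, 215,350, 437,683,  815, 892] 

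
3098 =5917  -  2819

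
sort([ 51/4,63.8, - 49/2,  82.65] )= [-49/2,51/4 , 63.8,82.65]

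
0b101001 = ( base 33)18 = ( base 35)16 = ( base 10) 41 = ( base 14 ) 2d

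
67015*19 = 1273285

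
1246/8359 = 1246/8359 = 0.15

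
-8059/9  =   - 896+5/9 =- 895.44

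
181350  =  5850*31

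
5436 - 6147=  - 711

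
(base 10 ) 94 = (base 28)3A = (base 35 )2O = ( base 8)136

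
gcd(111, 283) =1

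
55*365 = 20075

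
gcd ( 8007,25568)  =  17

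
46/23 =2 = 2.00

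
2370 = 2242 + 128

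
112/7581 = 16/1083 =0.01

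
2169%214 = 29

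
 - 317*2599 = - 823883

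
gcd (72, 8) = 8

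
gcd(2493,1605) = 3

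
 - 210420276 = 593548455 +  - 803968731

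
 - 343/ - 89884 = 343/89884 = 0.00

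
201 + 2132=2333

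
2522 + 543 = 3065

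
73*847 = 61831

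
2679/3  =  893 = 893.00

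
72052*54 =3890808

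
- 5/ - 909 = 5/909 = 0.01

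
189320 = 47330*4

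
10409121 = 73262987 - 62853866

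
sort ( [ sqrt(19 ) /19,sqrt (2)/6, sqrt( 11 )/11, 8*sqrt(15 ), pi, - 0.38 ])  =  [  -  0.38, sqrt(19) /19, sqrt(2)/6,  sqrt( 11)/11, pi,8*sqrt( 15)]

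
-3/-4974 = 1/1658 = 0.00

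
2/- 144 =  - 1+71/72 = - 0.01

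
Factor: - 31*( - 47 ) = 1457=31^1*47^1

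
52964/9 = 5884 + 8/9 = 5884.89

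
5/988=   5/988 =0.01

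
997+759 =1756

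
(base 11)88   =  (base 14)6C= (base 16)60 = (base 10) 96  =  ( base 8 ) 140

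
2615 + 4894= 7509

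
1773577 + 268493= 2042070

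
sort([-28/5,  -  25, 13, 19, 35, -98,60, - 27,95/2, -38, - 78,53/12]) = [ - 98,  -  78, - 38, -27,- 25,- 28/5,  53/12, 13,19,35, 95/2, 60]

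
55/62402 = 55/62402 = 0.00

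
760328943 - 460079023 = 300249920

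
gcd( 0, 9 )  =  9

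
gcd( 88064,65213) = 1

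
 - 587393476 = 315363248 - 902756724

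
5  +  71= 76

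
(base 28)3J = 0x67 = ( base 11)94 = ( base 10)103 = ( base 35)2x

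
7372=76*97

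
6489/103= 63 = 63.00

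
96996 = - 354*( - 274) 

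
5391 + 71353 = 76744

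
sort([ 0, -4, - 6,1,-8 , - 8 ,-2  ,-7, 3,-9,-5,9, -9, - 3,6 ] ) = [ -9, - 9, - 8,-8, - 7,-6, - 5, - 4, - 3,  -  2,0,  1,3, 6, 9]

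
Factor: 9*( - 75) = -3^3*5^2 =- 675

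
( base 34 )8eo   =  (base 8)23024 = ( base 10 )9748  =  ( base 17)1gc7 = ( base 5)302443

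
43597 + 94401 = 137998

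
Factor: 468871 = 13^1*36067^1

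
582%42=36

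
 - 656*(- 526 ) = 345056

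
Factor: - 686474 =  - 2^1*343237^1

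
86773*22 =1909006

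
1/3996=1/3996  =  0.00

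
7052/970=7 + 131/485 = 7.27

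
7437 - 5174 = 2263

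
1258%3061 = 1258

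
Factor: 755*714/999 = 179690/333 = 2^1*3^( - 2) *5^1 * 7^1 *17^1*37^( - 1)*151^1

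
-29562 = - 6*4927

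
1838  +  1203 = 3041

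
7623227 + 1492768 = 9115995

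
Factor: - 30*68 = -2040 =-2^3*3^1*5^1*17^1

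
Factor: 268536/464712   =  167/289 = 17^ ( - 2) * 167^1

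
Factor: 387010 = 2^1*  5^1*13^2 *229^1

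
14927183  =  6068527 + 8858656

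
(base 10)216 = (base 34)6c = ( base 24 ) 90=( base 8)330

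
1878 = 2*939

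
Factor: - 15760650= - 2^1*3^1 * 5^2*105071^1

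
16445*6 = 98670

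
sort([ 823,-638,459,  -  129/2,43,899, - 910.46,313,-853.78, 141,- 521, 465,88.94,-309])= [-910.46,-853.78, - 638,  -  521,-309, - 129/2,43,88.94,141,313,  459,  465,823, 899 ]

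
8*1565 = 12520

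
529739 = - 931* (- 569)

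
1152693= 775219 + 377474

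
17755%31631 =17755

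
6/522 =1/87 =0.01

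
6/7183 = 6/7183 = 0.00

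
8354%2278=1520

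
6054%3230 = 2824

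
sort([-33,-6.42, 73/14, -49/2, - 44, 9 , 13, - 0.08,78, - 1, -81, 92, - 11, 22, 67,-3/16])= [ - 81,-44, - 33, - 49/2, - 11, - 6.42, - 1 ,- 3/16  , - 0.08, 73/14, 9, 13 , 22, 67,78 , 92] 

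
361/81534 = 361/81534 =0.00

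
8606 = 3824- - 4782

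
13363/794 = 13363/794 = 16.83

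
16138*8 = 129104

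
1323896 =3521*376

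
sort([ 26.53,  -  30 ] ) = [ - 30, 26.53] 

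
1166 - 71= 1095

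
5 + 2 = 7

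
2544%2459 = 85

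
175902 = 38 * 4629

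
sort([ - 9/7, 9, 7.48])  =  [ - 9/7 , 7.48, 9] 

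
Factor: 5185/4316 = 2^( - 2)*5^1*13^( - 1 )*17^1*61^1*83^( - 1)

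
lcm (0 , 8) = 0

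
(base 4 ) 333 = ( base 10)63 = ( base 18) 39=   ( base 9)70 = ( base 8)77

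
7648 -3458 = 4190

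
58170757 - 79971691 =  - 21800934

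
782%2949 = 782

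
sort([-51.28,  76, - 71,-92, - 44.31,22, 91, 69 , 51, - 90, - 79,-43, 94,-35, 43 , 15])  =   [ - 92, - 90,-79,-71,-51.28, - 44.31,-43, - 35, 15, 22, 43, 51, 69, 76,  91,94 ]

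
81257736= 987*82328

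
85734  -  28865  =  56869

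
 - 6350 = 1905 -8255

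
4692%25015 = 4692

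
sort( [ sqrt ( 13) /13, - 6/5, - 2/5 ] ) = [ - 6/5, - 2/5, sqrt(13 )/13 ] 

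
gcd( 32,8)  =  8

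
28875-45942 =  - 17067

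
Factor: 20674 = 2^1*10337^1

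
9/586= 9/586 = 0.02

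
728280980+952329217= 1680610197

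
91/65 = 1 + 2/5 =1.40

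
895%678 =217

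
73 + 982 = 1055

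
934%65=24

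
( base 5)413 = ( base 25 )48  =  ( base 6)300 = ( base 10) 108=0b1101100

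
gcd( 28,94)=2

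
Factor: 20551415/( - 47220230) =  - 2^( - 1)*461^( - 1 )*10243^ ( - 1)*4110283^1 =- 4110283/9444046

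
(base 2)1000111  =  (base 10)71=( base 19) 3e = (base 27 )2h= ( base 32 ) 27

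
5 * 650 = 3250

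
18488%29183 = 18488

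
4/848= 1/212 = 0.00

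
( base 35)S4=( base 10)984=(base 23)1JI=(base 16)3D8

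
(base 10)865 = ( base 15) 3ca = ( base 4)31201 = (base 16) 361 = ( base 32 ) r1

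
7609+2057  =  9666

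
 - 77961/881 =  - 89 + 448/881= - 88.49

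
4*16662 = 66648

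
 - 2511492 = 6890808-9402300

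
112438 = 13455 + 98983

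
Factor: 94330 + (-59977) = 34353=3^2*11^1*347^1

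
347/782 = 347/782=0.44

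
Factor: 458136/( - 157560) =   -  3^3 * 5^( - 1)*7^1*13^( - 1) = - 189/65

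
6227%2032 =131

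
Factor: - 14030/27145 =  - 2^1*23^1 *89^(  -  1) = - 46/89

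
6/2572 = 3/1286 = 0.00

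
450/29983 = 450/29983 = 0.02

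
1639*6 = 9834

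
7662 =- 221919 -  - 229581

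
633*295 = 186735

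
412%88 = 60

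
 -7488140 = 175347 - 7663487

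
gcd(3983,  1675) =1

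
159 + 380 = 539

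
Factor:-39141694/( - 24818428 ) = 19570847/12409214  =  2^(  -  1)*47^1*109^(-1) * 56923^ (-1 )*416401^1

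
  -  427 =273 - 700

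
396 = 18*22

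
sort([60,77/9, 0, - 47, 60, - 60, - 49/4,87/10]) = [ - 60, - 47, - 49/4 , 0, 77/9, 87/10,60,60]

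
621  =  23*27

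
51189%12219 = 2313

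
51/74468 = 51/74468= 0.00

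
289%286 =3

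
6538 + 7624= 14162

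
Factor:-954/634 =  - 477/317=- 3^2* 53^1*317^( - 1 ) 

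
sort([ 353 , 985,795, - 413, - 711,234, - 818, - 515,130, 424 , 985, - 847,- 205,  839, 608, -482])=[- 847, - 818, - 711, - 515, - 482,-413, - 205, 130, 234 , 353, 424, 608,795, 839, 985, 985] 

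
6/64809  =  2/21603 = 0.00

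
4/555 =4/555 = 0.01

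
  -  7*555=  - 3885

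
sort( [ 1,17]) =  [ 1, 17]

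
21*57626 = 1210146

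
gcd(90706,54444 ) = 2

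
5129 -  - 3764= 8893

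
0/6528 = 0=0.00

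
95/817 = 5/43 = 0.12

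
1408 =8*176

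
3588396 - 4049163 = - 460767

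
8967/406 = 1281/58 = 22.09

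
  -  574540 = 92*( - 6245)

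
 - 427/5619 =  - 427/5619 = - 0.08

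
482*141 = 67962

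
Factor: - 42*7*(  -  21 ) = 6174= 2^1*3^2*7^3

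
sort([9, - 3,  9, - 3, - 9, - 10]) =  [ - 10 , - 9, - 3, - 3,  9,9]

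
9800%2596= 2012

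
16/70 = 8/35 = 0.23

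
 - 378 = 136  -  514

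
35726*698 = 24936748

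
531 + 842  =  1373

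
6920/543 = 6920/543 =12.74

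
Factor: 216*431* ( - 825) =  - 2^3*3^4*5^2 * 11^1* 431^1=- 76804200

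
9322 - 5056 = 4266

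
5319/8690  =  5319/8690 = 0.61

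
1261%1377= 1261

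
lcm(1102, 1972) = 37468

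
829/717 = 829/717 = 1.16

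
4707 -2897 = 1810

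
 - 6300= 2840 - 9140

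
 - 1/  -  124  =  1/124  =  0.01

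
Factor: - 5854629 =-3^1*11^1 * 31^1 * 59^1 *97^1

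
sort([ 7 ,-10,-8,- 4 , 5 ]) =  [ - 10, - 8, - 4, 5, 7]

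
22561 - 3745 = 18816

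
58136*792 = 46043712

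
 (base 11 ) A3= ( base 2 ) 1110001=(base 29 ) 3Q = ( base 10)113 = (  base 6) 305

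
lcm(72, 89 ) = 6408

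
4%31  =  4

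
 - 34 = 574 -608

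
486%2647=486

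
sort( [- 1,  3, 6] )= [ - 1,3,6]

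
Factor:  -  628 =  - 2^2*157^1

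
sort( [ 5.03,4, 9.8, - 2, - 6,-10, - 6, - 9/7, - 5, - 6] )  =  [ - 10, - 6, - 6, - 6, - 5, - 2, - 9/7,4 , 5.03,  9.8]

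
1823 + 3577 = 5400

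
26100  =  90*290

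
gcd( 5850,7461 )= 9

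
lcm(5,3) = 15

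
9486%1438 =858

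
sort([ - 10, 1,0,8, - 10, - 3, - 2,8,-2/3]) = [ - 10,-10, - 3,-2, - 2/3, 0,1 , 8,8]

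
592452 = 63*9404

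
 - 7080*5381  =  -38097480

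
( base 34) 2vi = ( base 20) 894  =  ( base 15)1009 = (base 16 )D38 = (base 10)3384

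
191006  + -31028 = 159978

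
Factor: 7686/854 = 9 =3^2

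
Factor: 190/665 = 2^1 * 7^( - 1 )=2/7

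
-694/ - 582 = 1 + 56/291 = 1.19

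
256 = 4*64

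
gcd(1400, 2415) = 35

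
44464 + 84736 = 129200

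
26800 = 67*400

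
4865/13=374 + 3/13  =  374.23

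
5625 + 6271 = 11896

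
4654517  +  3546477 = 8200994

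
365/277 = 1 + 88/277 = 1.32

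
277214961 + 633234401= 910449362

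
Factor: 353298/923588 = 2^( - 1)*3^1*11^1*23^( - 1 )*53^1*101^1*10039^( - 1 )= 176649/461794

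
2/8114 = 1/4057 = 0.00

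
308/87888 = 77/21972  =  0.00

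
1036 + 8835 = 9871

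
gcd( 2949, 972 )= 3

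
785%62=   41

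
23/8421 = 23/8421 = 0.00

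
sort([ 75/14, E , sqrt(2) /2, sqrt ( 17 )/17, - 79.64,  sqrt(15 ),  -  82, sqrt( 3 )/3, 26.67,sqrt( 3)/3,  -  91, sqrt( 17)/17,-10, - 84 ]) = [-91,-84,  -  82,-79.64 , - 10,sqrt (17 )/17, sqrt(17)/17,sqrt( 3 )/3, sqrt( 3) /3 , sqrt( 2 )/2,E , sqrt(15 ),75/14,26.67]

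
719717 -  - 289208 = 1008925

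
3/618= 1/206  =  0.00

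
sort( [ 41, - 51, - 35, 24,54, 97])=[ - 51, - 35, 24, 41,54, 97]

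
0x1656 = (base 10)5718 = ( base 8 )13126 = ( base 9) 7753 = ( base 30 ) 6AI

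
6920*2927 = 20254840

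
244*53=12932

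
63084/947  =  63084/947 = 66.61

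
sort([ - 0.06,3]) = [ - 0.06,3 ] 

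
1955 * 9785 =19129675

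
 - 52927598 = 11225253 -64152851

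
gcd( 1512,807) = 3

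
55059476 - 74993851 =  - 19934375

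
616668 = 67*9204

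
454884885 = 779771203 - 324886318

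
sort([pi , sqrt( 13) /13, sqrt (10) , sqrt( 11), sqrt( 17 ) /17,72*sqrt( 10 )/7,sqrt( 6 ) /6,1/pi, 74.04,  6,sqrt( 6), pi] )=[ sqrt(17 ) /17, sqrt( 13)/13 , 1/pi,sqrt( 6 )/6, sqrt( 6 ) , pi,  pi, sqrt(10), sqrt( 11 ), 6, 72*sqrt(10) /7, 74.04] 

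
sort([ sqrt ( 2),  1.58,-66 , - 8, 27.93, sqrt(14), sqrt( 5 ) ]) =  [ - 66, - 8 , sqrt(2) , 1.58, sqrt( 5) , sqrt (14 ), 27.93 ]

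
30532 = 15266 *2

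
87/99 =29/33 = 0.88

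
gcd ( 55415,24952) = 1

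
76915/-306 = -76915/306 = - 251.36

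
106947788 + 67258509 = 174206297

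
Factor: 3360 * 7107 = 23879520= 2^5 * 3^2*5^1*7^1*23^1*103^1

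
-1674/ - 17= 98+8/17 = 98.47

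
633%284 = 65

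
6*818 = 4908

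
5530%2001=1528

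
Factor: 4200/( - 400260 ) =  - 10/953 = - 2^1*5^1*953^(-1)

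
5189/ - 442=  - 5189/442 = - 11.74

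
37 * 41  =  1517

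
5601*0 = 0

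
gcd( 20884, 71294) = 2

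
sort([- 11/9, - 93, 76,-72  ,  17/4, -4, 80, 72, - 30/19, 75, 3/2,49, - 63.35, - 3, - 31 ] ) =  [  -  93 ,-72, - 63.35, - 31, - 4, - 3,-30/19, - 11/9, 3/2, 17/4, 49, 72,75,76, 80]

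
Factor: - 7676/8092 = - 1919/2023 = - 7^( - 1)*17^(-2)*19^1*101^1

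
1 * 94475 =94475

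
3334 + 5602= 8936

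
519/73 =519/73 = 7.11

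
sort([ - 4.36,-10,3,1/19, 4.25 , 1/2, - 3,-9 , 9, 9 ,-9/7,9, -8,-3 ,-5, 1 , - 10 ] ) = [- 10,-10, - 9,-8, - 5,-4.36, - 3,-3, -9/7, 1/19, 1/2, 1, 3, 4.25,9, 9,  9] 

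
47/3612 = 47/3612 =0.01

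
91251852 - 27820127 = 63431725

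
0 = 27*0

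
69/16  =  69/16 = 4.31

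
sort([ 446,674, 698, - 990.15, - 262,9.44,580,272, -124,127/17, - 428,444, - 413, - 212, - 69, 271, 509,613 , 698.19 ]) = [ - 990.15, - 428, - 413, - 262, - 212, - 124,-69,127/17, 9.44,  271,272,  444,446,  509,580,613,674,698, 698.19 ] 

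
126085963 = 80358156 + 45727807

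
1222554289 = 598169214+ 624385075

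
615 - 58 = 557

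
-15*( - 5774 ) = 86610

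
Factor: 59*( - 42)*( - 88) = 2^4*3^1 * 7^1* 11^1*59^1 = 218064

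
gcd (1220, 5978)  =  122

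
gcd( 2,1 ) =1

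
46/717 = 46/717  =  0.06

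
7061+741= 7802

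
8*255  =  2040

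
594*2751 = 1634094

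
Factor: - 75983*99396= -7552406268 = - 2^2 * 3^2 *11^1*251^1*75983^1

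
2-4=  - 2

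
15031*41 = 616271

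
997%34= 11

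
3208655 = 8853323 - 5644668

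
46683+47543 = 94226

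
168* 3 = 504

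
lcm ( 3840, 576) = 11520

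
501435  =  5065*99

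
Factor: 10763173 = 1301^1*8273^1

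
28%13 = 2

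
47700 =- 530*( - 90 )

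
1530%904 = 626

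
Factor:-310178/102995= -2^1*5^( - 1 ) * 11^1 * 23^1*613^1*20599^( - 1)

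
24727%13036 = 11691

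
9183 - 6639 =2544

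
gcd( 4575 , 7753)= 1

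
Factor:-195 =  - 3^1* 5^1*13^1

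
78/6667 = 78/6667 = 0.01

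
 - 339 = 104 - 443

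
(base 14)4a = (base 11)60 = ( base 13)51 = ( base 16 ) 42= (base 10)66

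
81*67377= 5457537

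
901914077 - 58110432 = 843803645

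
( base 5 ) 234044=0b10000111001001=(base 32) 8e9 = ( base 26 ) ckh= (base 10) 8649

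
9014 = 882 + 8132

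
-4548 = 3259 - 7807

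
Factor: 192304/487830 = 136/345  =  2^3*3^(-1)*5^( - 1)*17^1 * 23^(-1)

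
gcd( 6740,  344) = 4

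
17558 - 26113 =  - 8555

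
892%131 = 106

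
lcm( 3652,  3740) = 310420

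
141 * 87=12267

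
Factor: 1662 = 2^1*3^1*277^1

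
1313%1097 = 216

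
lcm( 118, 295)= 590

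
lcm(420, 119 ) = 7140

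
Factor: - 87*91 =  - 3^1*7^1*13^1*29^1 = - 7917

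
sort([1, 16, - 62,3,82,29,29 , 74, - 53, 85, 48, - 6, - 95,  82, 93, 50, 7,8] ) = [ - 95, - 62,  -  53 , - 6, 1  ,  3,7, 8, 16, 29,29,48, 50,74, 82, 82 , 85, 93 ] 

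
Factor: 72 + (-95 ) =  - 23^1=- 23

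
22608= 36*628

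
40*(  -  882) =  - 35280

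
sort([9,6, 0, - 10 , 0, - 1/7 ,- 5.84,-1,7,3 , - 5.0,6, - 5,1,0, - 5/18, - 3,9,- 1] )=[ - 10, - 5.84,- 5.0,  -  5, - 3, - 1, - 1, -5/18,-1/7,0,0,0,1,3,6,6, 7, 9, 9]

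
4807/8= 4807/8  =  600.88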